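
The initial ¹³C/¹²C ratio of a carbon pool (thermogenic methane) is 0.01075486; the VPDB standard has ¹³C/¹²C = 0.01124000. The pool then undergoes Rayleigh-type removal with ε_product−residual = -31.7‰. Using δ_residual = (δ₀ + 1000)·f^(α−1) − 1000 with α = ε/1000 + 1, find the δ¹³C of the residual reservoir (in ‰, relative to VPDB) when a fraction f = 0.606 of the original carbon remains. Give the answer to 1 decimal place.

-27.8‰

δ₀ = (0.01075486/0.01124000 − 1)×1000 = (0.956838 − 1)×1000 = -43.162‰
α − 1 = ε/1000 = -0.0317
f^(α−1) = 0.606^(-0.0317) = 1.016004
δ_res = (-43.162 + 1000) × 1.016004 − 1000 = 972.152 − 1000 = -27.85‰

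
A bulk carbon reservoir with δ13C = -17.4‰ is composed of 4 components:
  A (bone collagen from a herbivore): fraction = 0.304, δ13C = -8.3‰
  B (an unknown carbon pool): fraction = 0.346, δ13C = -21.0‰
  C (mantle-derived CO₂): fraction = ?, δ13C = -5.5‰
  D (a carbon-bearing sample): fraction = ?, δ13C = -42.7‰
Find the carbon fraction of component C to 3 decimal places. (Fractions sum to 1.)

0.197

Let f_C and f_D be the unknown fractions; fractions sum to 1 so f_C + f_D = 0.350.
Mass balance: Σ fᵢ·δᵢ = δ_bulk ⇒ f_C·(-5.5) + f_D·(-42.7) = -17.4 − (-9.789) = -7.611
Substitute f_D = 0.350 − f_C:
f_C·(-5.5 − -42.7) = -7.611 − 0.350×(-42.7) = 7.334
f_C = 7.334 / 37.2 = 0.1972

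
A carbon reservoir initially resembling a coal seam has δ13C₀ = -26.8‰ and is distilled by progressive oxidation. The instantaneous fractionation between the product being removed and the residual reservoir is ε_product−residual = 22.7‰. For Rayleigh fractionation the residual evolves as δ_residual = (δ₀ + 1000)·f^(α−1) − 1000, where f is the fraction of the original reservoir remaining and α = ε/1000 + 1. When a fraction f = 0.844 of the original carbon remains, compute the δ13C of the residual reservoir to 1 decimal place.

Rayleigh residual: δ_res = (δ₀ + 1000)·f^(α−1) − 1000
α = ε/1000 + 1 = 1.02270, so α − 1 = 0.02270
f^(α−1) = 0.844^(0.02270) = 0.996157
δ_res = (-26.8 + 1000) × 0.996157 − 1000 = 969.460 − 1000 = -30.54‰

-30.5‰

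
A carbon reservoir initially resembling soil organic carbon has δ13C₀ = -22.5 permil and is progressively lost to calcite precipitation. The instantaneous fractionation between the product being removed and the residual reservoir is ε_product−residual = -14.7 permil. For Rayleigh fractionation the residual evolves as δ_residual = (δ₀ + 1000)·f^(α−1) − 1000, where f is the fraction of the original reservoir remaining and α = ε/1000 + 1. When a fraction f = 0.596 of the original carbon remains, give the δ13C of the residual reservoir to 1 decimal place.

-15.0 permil

Rayleigh residual: δ_res = (δ₀ + 1000)·f^(α−1) − 1000
α = ε/1000 + 1 = 0.98530, so α − 1 = -0.01470
f^(α−1) = 0.596^(-0.01470) = 1.007636
δ_res = (-22.5 + 1000) × 1.007636 − 1000 = 984.965 − 1000 = -15.04 permil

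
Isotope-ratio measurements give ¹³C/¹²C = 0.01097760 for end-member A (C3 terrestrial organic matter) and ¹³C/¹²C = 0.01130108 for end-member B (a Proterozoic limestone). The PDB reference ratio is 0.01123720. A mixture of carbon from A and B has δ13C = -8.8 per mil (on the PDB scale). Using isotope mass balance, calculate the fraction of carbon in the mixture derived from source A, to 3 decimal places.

δ_A = (0.01097760/0.01123720 − 1)×1000 = (0.976898 − 1)×1000 = -23.102 per mil
δ_B = (0.01130108/0.01123720 − 1)×1000 = (1.005685 − 1)×1000 = 5.685 per mil
f_A = (δ_mix − δ_B)/(δ_A − δ_B) = (-8.8 − (5.685))/(-23.102 − (5.685))
f_A = -14.485 / -28.787 = 0.5032

0.503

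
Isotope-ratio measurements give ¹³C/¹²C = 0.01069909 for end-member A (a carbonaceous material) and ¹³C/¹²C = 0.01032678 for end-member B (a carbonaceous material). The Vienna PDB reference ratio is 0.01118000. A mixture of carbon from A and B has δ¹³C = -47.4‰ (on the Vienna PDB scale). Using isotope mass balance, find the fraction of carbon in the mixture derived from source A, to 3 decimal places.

0.868

δ_A = (0.01069909/0.01118000 − 1)×1000 = (0.956985 − 1)×1000 = -43.015‰
δ_B = (0.01032678/0.01118000 − 1)×1000 = (0.923683 − 1)×1000 = -76.317‰
f_A = (δ_mix − δ_B)/(δ_A − δ_B) = (-47.4 − (-76.317))/(-43.015 − (-76.317))
f_A = 28.917 / 33.301 = 0.8683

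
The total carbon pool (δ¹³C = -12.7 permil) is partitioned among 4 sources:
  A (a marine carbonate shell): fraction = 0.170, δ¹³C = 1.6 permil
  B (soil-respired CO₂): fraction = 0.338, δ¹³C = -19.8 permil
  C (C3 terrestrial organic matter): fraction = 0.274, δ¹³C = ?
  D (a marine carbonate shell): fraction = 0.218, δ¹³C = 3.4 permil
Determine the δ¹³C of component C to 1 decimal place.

-25.6 permil

Isotope mass balance: δ_bulk = Σ fᵢ·δᵢ.
-12.7 = 0.170×(1.6) + 0.338×(-19.8) + 0.274×δ_C + 0.218×(3.4)
0.274·δ_C = -12.7 − (-5.679) = -7.021
δ_C = -7.021 / 0.274 = -25.62 permil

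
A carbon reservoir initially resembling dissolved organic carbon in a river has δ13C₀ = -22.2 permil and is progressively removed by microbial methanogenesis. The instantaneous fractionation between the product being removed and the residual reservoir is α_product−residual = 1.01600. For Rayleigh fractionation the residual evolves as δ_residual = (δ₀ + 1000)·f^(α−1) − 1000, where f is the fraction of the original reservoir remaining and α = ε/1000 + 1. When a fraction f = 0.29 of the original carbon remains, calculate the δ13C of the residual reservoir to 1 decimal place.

-41.4 permil

Rayleigh residual: δ_res = (δ₀ + 1000)·f^(α−1) − 1000
α − 1 = 0.01600
f^(α−1) = 0.29^(0.01600) = 0.980389
δ_res = (-22.2 + 1000) × 0.980389 − 1000 = 958.624 − 1000 = -41.38 permil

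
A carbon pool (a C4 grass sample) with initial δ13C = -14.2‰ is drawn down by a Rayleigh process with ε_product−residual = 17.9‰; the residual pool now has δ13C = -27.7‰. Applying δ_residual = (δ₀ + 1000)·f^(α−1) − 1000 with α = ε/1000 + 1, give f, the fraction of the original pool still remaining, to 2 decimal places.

0.46

α − 1 = ε/1000 = 0.0179
(δ_res + 1000)/(δ₀ + 1000) = (-27.7 + 1000)/(-14.2 + 1000) = 972.3/985.8 = 0.986306
f = 0.986306^(1/0.0179) = exp(ln(0.986306)/0.0179) = exp(-0.01379/0.0179)
f = exp(-0.7703) = 0.4629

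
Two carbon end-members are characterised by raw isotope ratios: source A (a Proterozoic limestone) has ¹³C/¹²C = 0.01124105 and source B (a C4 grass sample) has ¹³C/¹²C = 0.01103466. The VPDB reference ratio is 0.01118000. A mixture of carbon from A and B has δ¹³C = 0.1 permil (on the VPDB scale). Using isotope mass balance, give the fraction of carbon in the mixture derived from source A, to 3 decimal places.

δ_A = (0.01124105/0.01118000 − 1)×1000 = (1.005461 − 1)×1000 = 5.461 permil
δ_B = (0.01103466/0.01118000 − 1)×1000 = (0.987000 − 1)×1000 = -13.000 permil
f_A = (δ_mix − δ_B)/(δ_A − δ_B) = (0.1 − (-13.000))/(5.461 − (-13.000))
f_A = 13.100 / 18.461 = 0.7096

0.710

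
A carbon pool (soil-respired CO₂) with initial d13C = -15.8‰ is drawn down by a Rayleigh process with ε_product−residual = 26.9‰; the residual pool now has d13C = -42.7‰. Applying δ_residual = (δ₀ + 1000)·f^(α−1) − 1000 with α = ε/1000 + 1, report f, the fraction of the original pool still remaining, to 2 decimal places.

α − 1 = ε/1000 = 0.0269
(δ_res + 1000)/(δ₀ + 1000) = (-42.7 + 1000)/(-15.8 + 1000) = 957.3/984.2 = 0.972668
f = 0.972668^(1/0.0269) = exp(ln(0.972668)/0.0269) = exp(-0.02771/0.0269)
f = exp(-1.0302) = 0.3569

0.36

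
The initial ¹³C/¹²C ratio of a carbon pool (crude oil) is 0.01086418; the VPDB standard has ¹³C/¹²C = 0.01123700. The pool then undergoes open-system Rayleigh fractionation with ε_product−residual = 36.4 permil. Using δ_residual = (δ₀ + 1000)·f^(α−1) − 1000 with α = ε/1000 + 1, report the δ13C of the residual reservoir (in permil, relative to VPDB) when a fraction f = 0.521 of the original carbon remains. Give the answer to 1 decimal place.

-55.9 permil

δ₀ = (0.01086418/0.01123700 − 1)×1000 = (0.966822 − 1)×1000 = -33.178 permil
α − 1 = ε/1000 = 0.0364
f^(α−1) = 0.521^(0.0364) = 0.976546
δ_res = (-33.178 + 1000) × 0.976546 − 1000 = 944.147 − 1000 = -55.85 permil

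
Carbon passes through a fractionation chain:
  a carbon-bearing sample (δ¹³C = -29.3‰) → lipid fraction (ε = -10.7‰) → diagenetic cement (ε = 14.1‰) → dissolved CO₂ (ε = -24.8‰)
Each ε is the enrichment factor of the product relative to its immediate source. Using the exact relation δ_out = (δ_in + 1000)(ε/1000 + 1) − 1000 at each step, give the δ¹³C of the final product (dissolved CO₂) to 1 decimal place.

step 1: δ = (-29.30 + 1000)·(-10.7/1000 + 1) − 1000 = -39.69‰
step 2: δ = (-39.69 + 1000)·(14.1/1000 + 1) − 1000 = -26.15‰
step 3: δ = (-26.15 + 1000)·(-24.8/1000 + 1) − 1000 = -50.30‰

-50.3‰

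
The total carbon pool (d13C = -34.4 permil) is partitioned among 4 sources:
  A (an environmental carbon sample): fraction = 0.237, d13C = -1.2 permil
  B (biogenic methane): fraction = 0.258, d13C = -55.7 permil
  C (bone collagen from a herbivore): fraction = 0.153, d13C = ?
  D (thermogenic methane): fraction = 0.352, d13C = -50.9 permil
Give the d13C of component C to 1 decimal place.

Isotope mass balance: δ_bulk = Σ fᵢ·δᵢ.
-34.4 = 0.237×(-1.2) + 0.258×(-55.7) + 0.153×δ_C + 0.352×(-50.9)
0.153·δ_C = -34.4 − (-32.572) = -1.828
δ_C = -1.828 / 0.153 = -11.95 permil

-11.9 permil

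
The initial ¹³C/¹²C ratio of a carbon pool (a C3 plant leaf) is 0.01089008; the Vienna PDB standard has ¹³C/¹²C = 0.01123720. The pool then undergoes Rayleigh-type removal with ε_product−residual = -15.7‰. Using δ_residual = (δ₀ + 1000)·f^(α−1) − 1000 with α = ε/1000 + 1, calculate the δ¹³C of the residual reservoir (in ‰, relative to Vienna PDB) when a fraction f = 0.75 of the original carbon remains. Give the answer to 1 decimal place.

δ₀ = (0.01089008/0.01123720 − 1)×1000 = (0.969110 − 1)×1000 = -30.890‰
α − 1 = ε/1000 = -0.0157
f^(α−1) = 0.75^(-0.0157) = 1.004527
δ_res = (-30.890 + 1000) × 1.004527 − 1000 = 973.497 − 1000 = -26.50‰

-26.5‰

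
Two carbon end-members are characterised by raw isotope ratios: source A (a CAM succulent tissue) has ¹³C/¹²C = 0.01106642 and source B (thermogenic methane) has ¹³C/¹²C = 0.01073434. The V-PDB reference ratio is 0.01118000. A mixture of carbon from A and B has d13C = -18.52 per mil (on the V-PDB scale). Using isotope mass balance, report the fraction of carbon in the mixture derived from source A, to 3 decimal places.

δ_A = (0.01106642/0.01118000 − 1)×1000 = (0.989841 − 1)×1000 = -10.159 per mil
δ_B = (0.01073434/0.01118000 − 1)×1000 = (0.960138 − 1)×1000 = -39.862 per mil
f_A = (δ_mix − δ_B)/(δ_A − δ_B) = (-18.52 − (-39.862))/(-10.159 − (-39.862))
f_A = 21.342 / 29.703 = 0.7185

0.719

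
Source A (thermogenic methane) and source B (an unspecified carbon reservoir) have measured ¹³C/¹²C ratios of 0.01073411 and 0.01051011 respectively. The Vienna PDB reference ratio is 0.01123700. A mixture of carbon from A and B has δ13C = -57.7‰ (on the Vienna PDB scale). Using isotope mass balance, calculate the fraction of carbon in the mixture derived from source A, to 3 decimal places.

δ_A = (0.01073411/0.01123700 − 1)×1000 = (0.955247 − 1)×1000 = -44.753‰
δ_B = (0.01051011/0.01123700 − 1)×1000 = (0.935313 − 1)×1000 = -64.687‰
f_A = (δ_mix − δ_B)/(δ_A − δ_B) = (-57.7 − (-64.687))/(-44.753 − (-64.687))
f_A = 6.987 / 19.934 = 0.3505

0.351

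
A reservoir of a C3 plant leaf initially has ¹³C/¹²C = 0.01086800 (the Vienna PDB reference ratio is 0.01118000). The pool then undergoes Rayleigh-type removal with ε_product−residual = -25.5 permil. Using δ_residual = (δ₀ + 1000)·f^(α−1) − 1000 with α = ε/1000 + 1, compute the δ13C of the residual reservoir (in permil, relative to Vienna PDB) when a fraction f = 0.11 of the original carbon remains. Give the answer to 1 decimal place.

δ₀ = (0.01086800/0.01118000 − 1)×1000 = (0.972093 − 1)×1000 = -27.907 permil
α − 1 = ε/1000 = -0.0255
f^(α−1) = 0.11^(-0.0255) = 1.057900
δ_res = (-27.907 + 1000) × 1.057900 − 1000 = 1028.377 − 1000 = 28.38 permil

28.4 permil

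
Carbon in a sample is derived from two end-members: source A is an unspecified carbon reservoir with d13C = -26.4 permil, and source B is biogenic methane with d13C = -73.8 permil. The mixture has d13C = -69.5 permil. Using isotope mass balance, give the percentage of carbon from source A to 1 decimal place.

9.1%

δ_mix = f_A·δ_A + (1 − f_A)·δ_B  ⇒  f_A = (δ_mix − δ_B)/(δ_A − δ_B)
f_A = (-69.5 − (-73.8)) / (-26.4 − (-73.8))
f_A = 4.3 / 47.4 = 0.0907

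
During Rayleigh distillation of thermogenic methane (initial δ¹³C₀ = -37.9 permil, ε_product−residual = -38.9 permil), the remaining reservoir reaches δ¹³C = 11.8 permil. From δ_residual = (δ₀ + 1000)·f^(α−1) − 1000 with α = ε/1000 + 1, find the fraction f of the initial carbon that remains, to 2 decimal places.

0.27

α − 1 = ε/1000 = -0.0389
(δ_res + 1000)/(δ₀ + 1000) = (11.8 + 1000)/(-37.9 + 1000) = 1011.8/962.1 = 1.051658
f = 1.051658^(1/-0.0389) = exp(ln(1.051658)/-0.0389) = exp(0.05037/-0.0389)
f = exp(-1.2948) = 0.2740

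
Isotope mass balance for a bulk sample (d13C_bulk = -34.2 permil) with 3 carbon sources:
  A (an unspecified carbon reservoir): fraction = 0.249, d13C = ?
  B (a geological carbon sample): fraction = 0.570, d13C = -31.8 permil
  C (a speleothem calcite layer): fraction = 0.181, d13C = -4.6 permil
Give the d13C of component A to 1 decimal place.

-61.2 permil

Isotope mass balance: δ_bulk = Σ fᵢ·δᵢ.
-34.2 = 0.249×δ_A + 0.570×(-31.8) + 0.181×(-4.6)
0.249·δ_A = -34.2 − (-18.959) = -15.241
δ_A = -15.241 / 0.249 = -61.21 permil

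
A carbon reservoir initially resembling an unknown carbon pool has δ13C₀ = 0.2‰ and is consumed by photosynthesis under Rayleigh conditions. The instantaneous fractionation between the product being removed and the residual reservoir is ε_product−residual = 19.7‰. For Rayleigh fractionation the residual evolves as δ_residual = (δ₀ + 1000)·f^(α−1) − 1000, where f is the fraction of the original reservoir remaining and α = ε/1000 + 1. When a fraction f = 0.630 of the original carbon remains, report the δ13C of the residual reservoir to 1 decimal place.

-8.9‰

Rayleigh residual: δ_res = (δ₀ + 1000)·f^(α−1) − 1000
α = ε/1000 + 1 = 1.01970, so α − 1 = 0.01970
f^(α−1) = 0.630^(0.01970) = 0.990939
δ_res = (0.2 + 1000) × 0.990939 − 1000 = 991.137 − 1000 = -8.86‰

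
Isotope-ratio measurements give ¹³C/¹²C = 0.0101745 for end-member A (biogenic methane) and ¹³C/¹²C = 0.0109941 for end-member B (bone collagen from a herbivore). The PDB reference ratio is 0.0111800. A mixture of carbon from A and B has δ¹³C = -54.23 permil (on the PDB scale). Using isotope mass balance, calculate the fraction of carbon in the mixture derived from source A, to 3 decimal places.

δ_A = (0.0101745/0.0111800 − 1)×1000 = (0.910063 − 1)×1000 = -89.937 permil
δ_B = (0.0109941/0.0111800 − 1)×1000 = (0.983372 − 1)×1000 = -16.628 permil
f_A = (δ_mix − δ_B)/(δ_A − δ_B) = (-54.23 − (-16.628))/(-89.937 − (-16.628))
f_A = -37.602 / -73.309 = 0.5129

0.513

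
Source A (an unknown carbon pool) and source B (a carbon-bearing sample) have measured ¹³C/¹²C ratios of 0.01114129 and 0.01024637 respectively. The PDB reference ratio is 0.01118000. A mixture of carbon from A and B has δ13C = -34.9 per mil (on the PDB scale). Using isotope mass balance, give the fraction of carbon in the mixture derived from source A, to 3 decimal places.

δ_A = (0.01114129/0.01118000 − 1)×1000 = (0.996538 − 1)×1000 = -3.462 per mil
δ_B = (0.01024637/0.01118000 − 1)×1000 = (0.916491 − 1)×1000 = -83.509 per mil
f_A = (δ_mix − δ_B)/(δ_A − δ_B) = (-34.9 − (-83.509))/(-3.462 − (-83.509))
f_A = 48.609 / 80.047 = 0.6073

0.607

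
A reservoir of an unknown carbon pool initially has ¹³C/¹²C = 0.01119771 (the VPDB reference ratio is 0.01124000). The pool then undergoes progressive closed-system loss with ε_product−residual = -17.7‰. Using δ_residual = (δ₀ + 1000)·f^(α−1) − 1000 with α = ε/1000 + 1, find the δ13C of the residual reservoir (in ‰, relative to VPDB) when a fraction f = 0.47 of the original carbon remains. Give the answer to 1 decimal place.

δ₀ = (0.01119771/0.01124000 − 1)×1000 = (0.996238 − 1)×1000 = -3.762‰
α − 1 = ε/1000 = -0.0177
f^(α−1) = 0.47^(-0.0177) = 1.013454
δ_res = (-3.762 + 1000) × 1.013454 − 1000 = 1009.641 − 1000 = 9.64‰

9.6‰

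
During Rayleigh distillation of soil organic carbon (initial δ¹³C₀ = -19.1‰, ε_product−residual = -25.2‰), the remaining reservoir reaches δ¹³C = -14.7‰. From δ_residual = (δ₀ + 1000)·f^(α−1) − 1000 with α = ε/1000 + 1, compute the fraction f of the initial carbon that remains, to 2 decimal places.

α − 1 = ε/1000 = -0.0252
(δ_res + 1000)/(δ₀ + 1000) = (-14.7 + 1000)/(-19.1 + 1000) = 985.3/980.9 = 1.004486
f = 1.004486^(1/-0.0252) = exp(ln(1.004486)/-0.0252) = exp(0.00448/-0.0252)
f = exp(-0.1776) = 0.8373

0.84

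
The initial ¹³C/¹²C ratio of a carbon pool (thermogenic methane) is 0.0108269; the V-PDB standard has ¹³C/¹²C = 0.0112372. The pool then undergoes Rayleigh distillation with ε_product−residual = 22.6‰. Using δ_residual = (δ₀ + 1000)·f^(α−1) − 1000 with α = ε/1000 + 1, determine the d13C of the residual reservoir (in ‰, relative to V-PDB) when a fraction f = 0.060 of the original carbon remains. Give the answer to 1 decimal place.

δ₀ = (0.0108269/0.0112372 − 1)×1000 = (0.963487 − 1)×1000 = -36.513‰
α − 1 = ε/1000 = 0.0226
f^(α−1) = 0.060^(0.0226) = 0.938396
δ_res = (-36.513 + 1000) × 0.938396 − 1000 = 904.133 − 1000 = -95.87‰

-95.9‰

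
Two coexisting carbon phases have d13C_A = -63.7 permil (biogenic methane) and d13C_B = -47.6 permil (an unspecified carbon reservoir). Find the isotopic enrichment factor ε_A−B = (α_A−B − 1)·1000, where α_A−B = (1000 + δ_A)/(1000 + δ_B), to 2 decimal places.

-16.90 permil

α_A−B = (1000 + -63.7) / (1000 + -47.6) = 936.3 / 952.4 = 0.983095
ε_A−B = (0.983095 − 1) × 1000 = -16.905 permil
(The approximation ε ≈ δ_A − δ_B would give -16.1 permil.)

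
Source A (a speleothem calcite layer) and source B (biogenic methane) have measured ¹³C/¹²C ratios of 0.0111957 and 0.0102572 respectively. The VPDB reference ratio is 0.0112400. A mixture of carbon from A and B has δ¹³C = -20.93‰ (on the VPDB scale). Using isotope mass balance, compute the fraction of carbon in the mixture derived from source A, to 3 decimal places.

δ_A = (0.0111957/0.0112400 − 1)×1000 = (0.996059 − 1)×1000 = -3.941‰
δ_B = (0.0102572/0.0112400 − 1)×1000 = (0.912562 − 1)×1000 = -87.438‰
f_A = (δ_mix − δ_B)/(δ_A − δ_B) = (-20.93 − (-87.438))/(-3.941 − (-87.438))
f_A = 66.508 / 83.496 = 0.7965

0.797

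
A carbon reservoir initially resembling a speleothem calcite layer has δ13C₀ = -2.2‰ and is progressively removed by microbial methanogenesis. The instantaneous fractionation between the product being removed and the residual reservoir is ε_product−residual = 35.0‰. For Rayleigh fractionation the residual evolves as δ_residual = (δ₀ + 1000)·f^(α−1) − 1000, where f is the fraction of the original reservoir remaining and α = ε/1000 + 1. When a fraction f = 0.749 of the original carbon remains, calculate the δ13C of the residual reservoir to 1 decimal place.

Rayleigh residual: δ_res = (δ₀ + 1000)·f^(α−1) − 1000
α = ε/1000 + 1 = 1.03500, so α − 1 = 0.03500
f^(α−1) = 0.749^(0.03500) = 0.989935
δ_res = (-2.2 + 1000) × 0.989935 − 1000 = 987.758 − 1000 = -12.24‰

-12.2‰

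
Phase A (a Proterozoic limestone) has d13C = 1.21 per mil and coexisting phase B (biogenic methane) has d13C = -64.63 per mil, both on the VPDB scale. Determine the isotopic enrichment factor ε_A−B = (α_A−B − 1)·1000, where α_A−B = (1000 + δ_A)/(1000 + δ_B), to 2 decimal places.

70.39 per mil

α_A−B = (1000 + 1.21) / (1000 + -64.63) = 1001.21 / 935.37 = 1.070389
ε_A−B = (1.070389 − 1) × 1000 = 70.389 per mil
(The approximation ε ≈ δ_A − δ_B would give 65.84 per mil.)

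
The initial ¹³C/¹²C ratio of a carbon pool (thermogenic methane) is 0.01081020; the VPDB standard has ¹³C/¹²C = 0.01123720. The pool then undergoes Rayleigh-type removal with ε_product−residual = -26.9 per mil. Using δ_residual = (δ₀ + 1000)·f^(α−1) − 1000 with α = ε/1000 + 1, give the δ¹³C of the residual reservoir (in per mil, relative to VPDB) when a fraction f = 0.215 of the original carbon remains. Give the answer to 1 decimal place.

δ₀ = (0.01081020/0.01123720 − 1)×1000 = (0.962001 − 1)×1000 = -37.999 per mil
α − 1 = ε/1000 = -0.0269
f^(α−1) = 0.215^(-0.0269) = 1.042215
δ_res = (-37.999 + 1000) × 1.042215 − 1000 = 1002.612 − 1000 = 2.61 per mil

2.6 per mil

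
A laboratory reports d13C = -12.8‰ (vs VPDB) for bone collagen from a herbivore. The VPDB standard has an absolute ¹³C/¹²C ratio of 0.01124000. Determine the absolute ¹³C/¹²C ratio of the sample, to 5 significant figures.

R_sample = R_standard × (d13C/1000 + 1)
R_sample = 0.01124000 × (-12.8/1000 + 1) = 0.01124000 × 0.987200
R_sample = 0.0110961

0.011096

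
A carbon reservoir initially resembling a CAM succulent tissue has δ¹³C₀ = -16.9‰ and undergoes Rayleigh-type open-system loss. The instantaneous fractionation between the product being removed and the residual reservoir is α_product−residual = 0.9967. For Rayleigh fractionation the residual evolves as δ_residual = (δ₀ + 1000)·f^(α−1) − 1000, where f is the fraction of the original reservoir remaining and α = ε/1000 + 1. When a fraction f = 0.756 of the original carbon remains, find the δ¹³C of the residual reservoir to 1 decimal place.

Rayleigh residual: δ_res = (δ₀ + 1000)·f^(α−1) − 1000
α − 1 = -0.00330
f^(α−1) = 0.756^(-0.00330) = 1.000923
δ_res = (-16.9 + 1000) × 1.000923 − 1000 = 984.008 − 1000 = -15.99‰

-16.0‰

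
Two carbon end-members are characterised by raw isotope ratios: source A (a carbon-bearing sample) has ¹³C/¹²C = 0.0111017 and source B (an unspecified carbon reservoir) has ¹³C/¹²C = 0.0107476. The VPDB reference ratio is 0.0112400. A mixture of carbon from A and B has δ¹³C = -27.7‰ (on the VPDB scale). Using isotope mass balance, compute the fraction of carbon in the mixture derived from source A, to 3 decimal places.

δ_A = (0.0111017/0.0112400 − 1)×1000 = (0.987696 − 1)×1000 = -12.304‰
δ_B = (0.0107476/0.0112400 − 1)×1000 = (0.956192 − 1)×1000 = -43.808‰
f_A = (δ_mix − δ_B)/(δ_A − δ_B) = (-27.7 − (-43.808))/(-12.304 − (-43.808))
f_A = 16.108 / 31.504 = 0.5113

0.511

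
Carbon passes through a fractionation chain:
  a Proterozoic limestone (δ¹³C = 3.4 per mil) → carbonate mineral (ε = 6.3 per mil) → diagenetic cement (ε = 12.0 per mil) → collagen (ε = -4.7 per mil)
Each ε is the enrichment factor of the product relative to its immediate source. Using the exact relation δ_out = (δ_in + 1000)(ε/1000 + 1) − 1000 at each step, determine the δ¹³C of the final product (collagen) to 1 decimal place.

17.0 per mil

step 1: δ = (3.40 + 1000)·(6.3/1000 + 1) − 1000 = 9.72 per mil
step 2: δ = (9.72 + 1000)·(12.0/1000 + 1) − 1000 = 21.84 per mil
step 3: δ = (21.84 + 1000)·(-4.7/1000 + 1) − 1000 = 17.04 per mil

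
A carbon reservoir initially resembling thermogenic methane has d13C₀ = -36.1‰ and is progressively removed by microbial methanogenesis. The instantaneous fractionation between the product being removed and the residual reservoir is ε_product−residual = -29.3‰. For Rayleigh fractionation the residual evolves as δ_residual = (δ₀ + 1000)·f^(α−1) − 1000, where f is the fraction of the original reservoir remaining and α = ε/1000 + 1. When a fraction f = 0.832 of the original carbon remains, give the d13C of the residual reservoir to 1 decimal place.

Rayleigh residual: δ_res = (δ₀ + 1000)·f^(α−1) − 1000
α = ε/1000 + 1 = 0.97070, so α − 1 = -0.02930
f^(α−1) = 0.832^(-0.02930) = 1.005403
δ_res = (-36.1 + 1000) × 1.005403 − 1000 = 969.108 − 1000 = -30.89‰

-30.9‰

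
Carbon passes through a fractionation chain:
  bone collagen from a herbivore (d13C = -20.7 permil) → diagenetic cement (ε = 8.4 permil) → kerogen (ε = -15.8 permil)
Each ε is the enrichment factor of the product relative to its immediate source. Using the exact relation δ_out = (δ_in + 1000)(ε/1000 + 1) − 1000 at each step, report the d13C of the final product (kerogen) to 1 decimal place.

-28.1 permil

step 1: δ = (-20.70 + 1000)·(8.4/1000 + 1) − 1000 = -12.47 permil
step 2: δ = (-12.47 + 1000)·(-15.8/1000 + 1) − 1000 = -28.08 permil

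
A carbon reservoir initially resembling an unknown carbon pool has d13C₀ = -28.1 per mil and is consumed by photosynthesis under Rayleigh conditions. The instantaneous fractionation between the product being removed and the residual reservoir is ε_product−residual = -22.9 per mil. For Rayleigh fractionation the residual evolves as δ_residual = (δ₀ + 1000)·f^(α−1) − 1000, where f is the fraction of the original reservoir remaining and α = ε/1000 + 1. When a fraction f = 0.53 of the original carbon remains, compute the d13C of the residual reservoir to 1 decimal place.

-13.9 per mil

Rayleigh residual: δ_res = (δ₀ + 1000)·f^(α−1) − 1000
α = ε/1000 + 1 = 0.97710, so α − 1 = -0.02290
f^(α−1) = 0.53^(-0.02290) = 1.014645
δ_res = (-28.1 + 1000) × 1.014645 − 1000 = 986.133 − 1000 = -13.87 per mil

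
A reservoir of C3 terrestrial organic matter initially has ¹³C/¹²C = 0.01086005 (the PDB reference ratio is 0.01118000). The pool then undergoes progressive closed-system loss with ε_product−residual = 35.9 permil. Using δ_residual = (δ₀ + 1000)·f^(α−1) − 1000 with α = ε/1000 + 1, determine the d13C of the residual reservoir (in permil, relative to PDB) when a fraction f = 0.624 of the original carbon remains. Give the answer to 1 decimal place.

δ₀ = (0.01086005/0.01118000 − 1)×1000 = (0.971382 − 1)×1000 = -28.618 permil
α − 1 = ε/1000 = 0.0359
f^(α−1) = 0.624^(0.0359) = 0.983212
δ_res = (-28.618 + 1000) × 0.983212 − 1000 = 955.074 − 1000 = -44.93 permil

-44.9 permil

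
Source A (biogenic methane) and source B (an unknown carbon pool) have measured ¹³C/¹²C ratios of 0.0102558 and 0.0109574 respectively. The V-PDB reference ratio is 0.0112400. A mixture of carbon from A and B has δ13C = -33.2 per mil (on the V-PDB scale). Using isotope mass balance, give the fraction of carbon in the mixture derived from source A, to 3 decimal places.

δ_A = (0.0102558/0.0112400 − 1)×1000 = (0.912438 − 1)×1000 = -87.562 per mil
δ_B = (0.0109574/0.0112400 − 1)×1000 = (0.974858 − 1)×1000 = -25.142 per mil
f_A = (δ_mix − δ_B)/(δ_A − δ_B) = (-33.2 − (-25.142))/(-87.562 − (-25.142))
f_A = -8.058 / -62.420 = 0.1291

0.129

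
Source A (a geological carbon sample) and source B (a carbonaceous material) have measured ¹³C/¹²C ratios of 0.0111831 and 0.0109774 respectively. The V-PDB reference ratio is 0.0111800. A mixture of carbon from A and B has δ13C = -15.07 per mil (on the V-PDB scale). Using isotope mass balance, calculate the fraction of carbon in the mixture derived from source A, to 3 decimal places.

0.166

δ_A = (0.0111831/0.0111800 − 1)×1000 = (1.000277 − 1)×1000 = 0.277 per mil
δ_B = (0.0109774/0.0111800 − 1)×1000 = (0.981878 − 1)×1000 = -18.122 per mil
f_A = (δ_mix − δ_B)/(δ_A − δ_B) = (-15.07 − (-18.122))/(0.277 − (-18.122))
f_A = 3.052 / 18.399 = 0.1659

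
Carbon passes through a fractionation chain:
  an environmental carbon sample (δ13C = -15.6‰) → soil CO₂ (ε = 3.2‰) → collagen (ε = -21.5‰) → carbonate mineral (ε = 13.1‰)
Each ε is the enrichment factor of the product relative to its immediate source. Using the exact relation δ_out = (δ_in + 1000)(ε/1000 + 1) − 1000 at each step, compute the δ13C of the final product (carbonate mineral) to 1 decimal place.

step 1: δ = (-15.60 + 1000)·(3.2/1000 + 1) − 1000 = -12.45‰
step 2: δ = (-12.45 + 1000)·(-21.5/1000 + 1) − 1000 = -33.68‰
step 3: δ = (-33.68 + 1000)·(13.1/1000 + 1) − 1000 = -21.02‰

-21.0‰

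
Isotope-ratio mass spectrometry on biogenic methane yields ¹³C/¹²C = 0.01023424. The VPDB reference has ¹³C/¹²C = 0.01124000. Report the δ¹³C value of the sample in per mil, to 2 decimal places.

δ¹³C = (R_sample / R_standard − 1) × 1000
R_sample / R_standard = 0.01023424 / 0.01124000 = 0.910520
δ¹³C = (0.910520 − 1) × 1000 = -89.480 per mil

-89.48 per mil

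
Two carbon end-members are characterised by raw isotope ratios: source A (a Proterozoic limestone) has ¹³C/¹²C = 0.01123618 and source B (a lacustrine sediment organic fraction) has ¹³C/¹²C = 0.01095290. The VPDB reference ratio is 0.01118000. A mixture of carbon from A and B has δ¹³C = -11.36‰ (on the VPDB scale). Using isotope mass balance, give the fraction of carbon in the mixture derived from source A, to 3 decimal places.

δ_A = (0.01123618/0.01118000 − 1)×1000 = (1.005025 − 1)×1000 = 5.025‰
δ_B = (0.01095290/0.01118000 − 1)×1000 = (0.979687 − 1)×1000 = -20.313‰
f_A = (δ_mix − δ_B)/(δ_A − δ_B) = (-11.36 − (-20.313))/(5.025 − (-20.313))
f_A = 8.953 / 25.338 = 0.3533

0.353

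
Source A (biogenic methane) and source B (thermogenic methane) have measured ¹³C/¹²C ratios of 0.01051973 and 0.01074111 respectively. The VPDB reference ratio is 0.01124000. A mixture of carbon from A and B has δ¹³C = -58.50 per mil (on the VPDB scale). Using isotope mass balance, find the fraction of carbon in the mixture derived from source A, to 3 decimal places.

δ_A = (0.01051973/0.01124000 − 1)×1000 = (0.935919 − 1)×1000 = -64.081 per mil
δ_B = (0.01074111/0.01124000 − 1)×1000 = (0.955615 − 1)×1000 = -44.385 per mil
f_A = (δ_mix − δ_B)/(δ_A − δ_B) = (-58.50 − (-44.385))/(-64.081 − (-44.385))
f_A = -14.115 / -19.696 = 0.7166

0.717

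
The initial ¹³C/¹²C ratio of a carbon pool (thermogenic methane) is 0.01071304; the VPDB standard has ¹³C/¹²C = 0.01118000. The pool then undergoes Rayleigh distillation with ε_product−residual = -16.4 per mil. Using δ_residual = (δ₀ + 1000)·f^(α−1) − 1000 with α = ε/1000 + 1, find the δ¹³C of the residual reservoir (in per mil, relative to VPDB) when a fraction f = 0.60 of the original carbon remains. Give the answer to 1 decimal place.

-33.7 per mil

δ₀ = (0.01071304/0.01118000 − 1)×1000 = (0.958233 − 1)×1000 = -41.767 per mil
α − 1 = ε/1000 = -0.0164
f^(α−1) = 0.60^(-0.0164) = 1.008413
δ_res = (-41.767 + 1000) × 1.008413 − 1000 = 966.294 − 1000 = -33.71 per mil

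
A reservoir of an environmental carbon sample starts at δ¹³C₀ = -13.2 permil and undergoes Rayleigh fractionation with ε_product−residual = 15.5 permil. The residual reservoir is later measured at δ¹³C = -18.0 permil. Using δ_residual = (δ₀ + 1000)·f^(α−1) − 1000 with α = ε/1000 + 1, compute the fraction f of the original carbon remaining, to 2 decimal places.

α − 1 = ε/1000 = 0.0155
(δ_res + 1000)/(δ₀ + 1000) = (-18.0 + 1000)/(-13.2 + 1000) = 982.0/986.8 = 0.995136
f = 0.995136^(1/0.0155) = exp(ln(0.995136)/0.0155) = exp(-0.00488/0.0155)
f = exp(-0.3146) = 0.7301

0.73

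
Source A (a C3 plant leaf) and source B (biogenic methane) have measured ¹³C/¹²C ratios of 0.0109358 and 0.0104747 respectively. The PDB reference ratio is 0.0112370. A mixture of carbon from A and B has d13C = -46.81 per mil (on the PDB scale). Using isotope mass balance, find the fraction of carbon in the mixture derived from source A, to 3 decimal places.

δ_A = (0.0109358/0.0112370 − 1)×1000 = (0.973196 − 1)×1000 = -26.804 per mil
δ_B = (0.0104747/0.0112370 − 1)×1000 = (0.932162 − 1)×1000 = -67.838 per mil
f_A = (δ_mix − δ_B)/(δ_A − δ_B) = (-46.81 − (-67.838))/(-26.804 − (-67.838))
f_A = 21.028 / 41.034 = 0.5125

0.512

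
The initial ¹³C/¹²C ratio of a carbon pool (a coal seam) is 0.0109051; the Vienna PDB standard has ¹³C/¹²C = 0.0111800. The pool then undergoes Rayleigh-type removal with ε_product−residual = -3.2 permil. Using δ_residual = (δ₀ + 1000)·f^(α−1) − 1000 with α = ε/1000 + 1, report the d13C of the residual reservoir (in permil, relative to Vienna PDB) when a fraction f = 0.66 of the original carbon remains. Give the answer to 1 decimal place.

δ₀ = (0.0109051/0.0111800 − 1)×1000 = (0.975411 − 1)×1000 = -24.589 permil
α − 1 = ε/1000 = -0.0032
f^(α−1) = 0.66^(-0.0032) = 1.001331
δ_res = (-24.589 + 1000) × 1.001331 − 1000 = 976.709 − 1000 = -23.29 permil

-23.3 permil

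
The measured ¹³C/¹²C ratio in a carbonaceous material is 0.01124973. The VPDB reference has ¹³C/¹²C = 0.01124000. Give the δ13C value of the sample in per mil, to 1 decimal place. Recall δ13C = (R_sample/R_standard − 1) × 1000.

0.9 per mil

δ13C = (R_sample / R_standard − 1) × 1000
R_sample / R_standard = 0.01124973 / 0.01124000 = 1.000866
δ13C = (1.000866 − 1) × 1000 = 0.87 per mil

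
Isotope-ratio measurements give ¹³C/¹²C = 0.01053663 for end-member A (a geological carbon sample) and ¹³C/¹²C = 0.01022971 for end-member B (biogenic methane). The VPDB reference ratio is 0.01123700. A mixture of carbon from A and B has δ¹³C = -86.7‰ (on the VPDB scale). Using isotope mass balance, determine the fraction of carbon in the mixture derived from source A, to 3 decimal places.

δ_A = (0.01053663/0.01123700 − 1)×1000 = (0.937673 − 1)×1000 = -62.327‰
δ_B = (0.01022971/0.01123700 − 1)×1000 = (0.910360 − 1)×1000 = -89.640‰
f_A = (δ_mix − δ_B)/(δ_A − δ_B) = (-86.7 − (-89.640))/(-62.327 − (-89.640))
f_A = 2.940 / 27.313 = 0.1077

0.108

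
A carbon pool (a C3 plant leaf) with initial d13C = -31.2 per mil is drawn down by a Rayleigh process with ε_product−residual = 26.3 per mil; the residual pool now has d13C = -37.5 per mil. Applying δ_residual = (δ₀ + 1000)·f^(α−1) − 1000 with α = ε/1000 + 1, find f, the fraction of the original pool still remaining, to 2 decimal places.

α − 1 = ε/1000 = 0.0263
(δ_res + 1000)/(δ₀ + 1000) = (-37.5 + 1000)/(-31.2 + 1000) = 962.5/968.8 = 0.993497
f = 0.993497^(1/0.0263) = exp(ln(0.993497)/0.0263) = exp(-0.00652/0.0263)
f = exp(-0.2481) = 0.7803

0.78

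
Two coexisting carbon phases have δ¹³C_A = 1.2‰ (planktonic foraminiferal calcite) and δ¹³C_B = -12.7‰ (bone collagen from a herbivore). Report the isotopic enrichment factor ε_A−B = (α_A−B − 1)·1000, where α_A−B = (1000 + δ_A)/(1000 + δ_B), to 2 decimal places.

α_A−B = (1000 + 1.2) / (1000 + -12.7) = 1001.2 / 987.3 = 1.014079
ε_A−B = (1.014079 − 1) × 1000 = 14.079‰
(The approximation ε ≈ δ_A − δ_B would give 13.9‰.)

14.08‰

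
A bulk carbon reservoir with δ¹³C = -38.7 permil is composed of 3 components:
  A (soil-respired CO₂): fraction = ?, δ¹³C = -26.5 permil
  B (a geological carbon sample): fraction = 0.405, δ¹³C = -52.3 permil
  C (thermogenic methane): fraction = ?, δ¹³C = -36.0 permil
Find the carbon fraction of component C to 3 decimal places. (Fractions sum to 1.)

0.184

Let f_C and f_A be the unknown fractions; fractions sum to 1 so f_C + f_A = 0.595.
Mass balance: Σ fᵢ·δᵢ = δ_bulk ⇒ f_C·(-36.0) + f_A·(-26.5) = -38.7 − (-21.181) = -17.519
Substitute f_A = 0.595 − f_C:
f_C·(-36.0 − -26.5) = -17.519 − 0.595×(-26.5) = -1.751
f_C = -1.751 / -9.5 = 0.1843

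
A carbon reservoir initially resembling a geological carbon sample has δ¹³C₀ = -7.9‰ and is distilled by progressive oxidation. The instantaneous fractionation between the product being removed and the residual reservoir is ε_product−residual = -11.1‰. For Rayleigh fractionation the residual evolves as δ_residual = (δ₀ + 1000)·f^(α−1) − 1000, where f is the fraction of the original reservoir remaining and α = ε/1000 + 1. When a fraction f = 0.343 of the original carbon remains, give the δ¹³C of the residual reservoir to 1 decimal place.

Rayleigh residual: δ_res = (δ₀ + 1000)·f^(α−1) − 1000
α = ε/1000 + 1 = 0.98890, so α − 1 = -0.01110
f^(α−1) = 0.343^(-0.01110) = 1.011948
δ_res = (-7.9 + 1000) × 1.011948 − 1000 = 1003.954 − 1000 = 3.95‰

4.0‰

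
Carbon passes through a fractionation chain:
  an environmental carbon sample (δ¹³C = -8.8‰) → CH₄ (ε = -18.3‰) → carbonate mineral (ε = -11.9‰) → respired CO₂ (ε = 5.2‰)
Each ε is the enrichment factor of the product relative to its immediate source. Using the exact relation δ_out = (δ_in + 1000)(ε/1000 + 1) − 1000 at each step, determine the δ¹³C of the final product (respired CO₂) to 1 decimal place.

-33.5‰

step 1: δ = (-8.80 + 1000)·(-18.3/1000 + 1) − 1000 = -26.94‰
step 2: δ = (-26.94 + 1000)·(-11.9/1000 + 1) − 1000 = -38.52‰
step 3: δ = (-38.52 + 1000)·(5.2/1000 + 1) − 1000 = -33.52‰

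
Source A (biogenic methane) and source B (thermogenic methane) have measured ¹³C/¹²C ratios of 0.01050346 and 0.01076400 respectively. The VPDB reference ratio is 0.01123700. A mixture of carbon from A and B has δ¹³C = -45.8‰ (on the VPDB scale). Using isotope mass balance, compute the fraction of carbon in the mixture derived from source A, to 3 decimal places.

0.160

δ_A = (0.01050346/0.01123700 − 1)×1000 = (0.934721 − 1)×1000 = -65.279‰
δ_B = (0.01076400/0.01123700 − 1)×1000 = (0.957907 − 1)×1000 = -42.093‰
f_A = (δ_mix − δ_B)/(δ_A − δ_B) = (-45.8 − (-42.093))/(-65.279 − (-42.093))
f_A = -3.707 / -23.186 = 0.1599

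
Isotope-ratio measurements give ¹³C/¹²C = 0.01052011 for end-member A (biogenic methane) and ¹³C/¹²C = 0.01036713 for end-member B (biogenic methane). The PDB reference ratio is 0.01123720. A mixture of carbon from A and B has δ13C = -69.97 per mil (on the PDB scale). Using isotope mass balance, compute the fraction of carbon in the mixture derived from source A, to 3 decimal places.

δ_A = (0.01052011/0.01123720 − 1)×1000 = (0.936186 − 1)×1000 = -63.814 per mil
δ_B = (0.01036713/0.01123720 − 1)×1000 = (0.922572 − 1)×1000 = -77.428 per mil
f_A = (δ_mix − δ_B)/(δ_A − δ_B) = (-69.97 − (-77.428))/(-63.814 − (-77.428))
f_A = 7.458 / 13.614 = 0.5478

0.548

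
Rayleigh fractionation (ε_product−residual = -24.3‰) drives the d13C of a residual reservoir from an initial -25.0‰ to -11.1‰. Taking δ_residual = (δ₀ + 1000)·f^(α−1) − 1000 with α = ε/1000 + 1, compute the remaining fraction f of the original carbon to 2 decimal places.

α − 1 = ε/1000 = -0.0243
(δ_res + 1000)/(δ₀ + 1000) = (-11.1 + 1000)/(-25.0 + 1000) = 988.9/975.0 = 1.014256
f = 1.014256^(1/-0.0243) = exp(ln(1.014256)/-0.0243) = exp(0.01416/-0.0243)
f = exp(-0.5825) = 0.5585

0.56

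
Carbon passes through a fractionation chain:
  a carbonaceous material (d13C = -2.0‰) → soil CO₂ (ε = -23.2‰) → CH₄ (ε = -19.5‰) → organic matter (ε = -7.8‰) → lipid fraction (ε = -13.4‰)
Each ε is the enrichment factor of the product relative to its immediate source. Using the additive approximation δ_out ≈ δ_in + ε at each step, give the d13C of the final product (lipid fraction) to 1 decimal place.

-65.9‰

step 1: δ ≈ -2.0 + (-23.2) = -25.2‰
step 2: δ ≈ -25.2 + (-19.5) = -44.7‰
step 3: δ ≈ -44.7 + (-7.8) = -52.5‰
step 4: δ ≈ -52.5 + (-13.4) = -65.9‰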